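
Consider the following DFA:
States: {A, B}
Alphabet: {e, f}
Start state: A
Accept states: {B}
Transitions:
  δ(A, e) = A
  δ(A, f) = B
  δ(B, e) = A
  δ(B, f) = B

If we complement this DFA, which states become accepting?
Complement accept states = All states \ Original accept states
= {A, B} \ {B}
{A}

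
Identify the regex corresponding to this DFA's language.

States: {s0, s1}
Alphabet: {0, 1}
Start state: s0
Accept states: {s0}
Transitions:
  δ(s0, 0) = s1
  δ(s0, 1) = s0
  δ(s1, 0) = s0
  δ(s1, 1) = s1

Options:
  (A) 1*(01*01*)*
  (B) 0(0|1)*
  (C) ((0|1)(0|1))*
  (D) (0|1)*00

Check each option against the DFA on short strings; one disagreement eliminates an option:
  (A) 1*(01*01*)*: agrees with the DFA on every string of length ≤ 6
  (B) 0(0|1)*: on ε the DFA stays in s0 and accepts (s0 ∈ Accept), but the regex does not match it → eliminate
  (C) ((0|1)(0|1))*: on '1' the DFA goes s0 → s0 and accepts (s0 ∈ Accept), but the regex does not match it → eliminate
  (D) (0|1)*00: on ε the DFA stays in s0 and accepts (s0 ∈ Accept), but the regex does not match it → eliminate
Only (A) is consistent with the DFA.
(A) 1*(01*01*)*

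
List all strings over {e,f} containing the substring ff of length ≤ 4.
ff, eff, ffe, fff, eeff, effe, efff, feff, ffee, ffef, fffe, ffff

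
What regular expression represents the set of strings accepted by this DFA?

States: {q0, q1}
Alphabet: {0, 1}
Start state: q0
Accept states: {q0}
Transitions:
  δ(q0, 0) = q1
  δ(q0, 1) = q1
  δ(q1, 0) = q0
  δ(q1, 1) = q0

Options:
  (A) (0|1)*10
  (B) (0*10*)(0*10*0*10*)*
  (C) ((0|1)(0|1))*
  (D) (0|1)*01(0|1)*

Check each option against the DFA on short strings; one disagreement eliminates an option:
  (A) (0|1)*10: on ε the DFA stays in q0 and accepts (q0 ∈ Accept), but the regex does not match it → eliminate
  (B) (0*10*)(0*10*0*10*)*: on ε the DFA stays in q0 and accepts (q0 ∈ Accept), but the regex does not match it → eliminate
  (C) ((0|1)(0|1))*: agrees with the DFA on every string of length ≤ 6
  (D) (0|1)*01(0|1)*: on ε the DFA stays in q0 and accepts (q0 ∈ Accept), but the regex does not match it → eliminate
Only (C) is consistent with the DFA.
(C) ((0|1)(0|1))*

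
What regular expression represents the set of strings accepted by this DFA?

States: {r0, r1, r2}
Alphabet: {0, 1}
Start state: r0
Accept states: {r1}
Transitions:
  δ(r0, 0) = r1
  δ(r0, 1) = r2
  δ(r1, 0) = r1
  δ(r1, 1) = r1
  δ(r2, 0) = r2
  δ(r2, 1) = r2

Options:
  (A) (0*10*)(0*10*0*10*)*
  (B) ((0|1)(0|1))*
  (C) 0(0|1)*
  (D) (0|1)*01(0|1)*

Check each option against the DFA on short strings; one disagreement eliminates an option:
  (A) (0*10*)(0*10*0*10*)*: on '0' the DFA goes r0 → r1 and accepts (r1 ∈ Accept), but the regex does not match it → eliminate
  (B) ((0|1)(0|1))*: on ε the DFA stays in r0 and rejects (r0 ∉ Accept), but the regex matches it → eliminate
  (C) 0(0|1)*: agrees with the DFA on every string of length ≤ 6
  (D) (0|1)*01(0|1)*: on '0' the DFA goes r0 → r1 and accepts (r1 ∈ Accept), but the regex does not match it → eliminate
Only (C) is consistent with the DFA.
(C) 0(0|1)*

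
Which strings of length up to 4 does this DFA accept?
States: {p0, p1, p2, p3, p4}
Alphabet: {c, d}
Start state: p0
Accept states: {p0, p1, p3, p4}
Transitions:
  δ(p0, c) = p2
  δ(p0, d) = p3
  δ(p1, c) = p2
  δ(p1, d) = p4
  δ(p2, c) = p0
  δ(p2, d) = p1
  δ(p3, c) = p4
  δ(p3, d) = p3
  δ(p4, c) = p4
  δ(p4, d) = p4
ε, d, cc, cd, dc, dd, ccd, cdd, dcc, dcd, ddc, ddd, cccc, cccd, ccdc, ccdd, cdcc, cdcd, cddc, cddd, dccc, dccd, dcdc, dcdd, ddcc, ddcd, dddc, dddd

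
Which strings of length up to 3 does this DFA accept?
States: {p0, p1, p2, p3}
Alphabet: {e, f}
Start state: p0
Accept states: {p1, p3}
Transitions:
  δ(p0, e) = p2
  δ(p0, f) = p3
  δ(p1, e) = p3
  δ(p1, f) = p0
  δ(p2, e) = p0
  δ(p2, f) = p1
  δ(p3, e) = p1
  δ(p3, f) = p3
f, ef, fe, ff, eef, efe, fee, ffe, fff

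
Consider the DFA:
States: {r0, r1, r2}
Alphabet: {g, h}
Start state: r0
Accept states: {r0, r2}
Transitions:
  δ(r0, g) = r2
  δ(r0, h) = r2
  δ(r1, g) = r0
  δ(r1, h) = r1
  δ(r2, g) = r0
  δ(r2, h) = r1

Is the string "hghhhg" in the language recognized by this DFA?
Processing string "hghhhg":
  r0 --h--> r2
  r2 --g--> r0
  r0 --h--> r2
  r2 --h--> r1
  r1 --h--> r1
  r1 --g--> r0
Final state: r0
Accept states: {r0, r2}
Yes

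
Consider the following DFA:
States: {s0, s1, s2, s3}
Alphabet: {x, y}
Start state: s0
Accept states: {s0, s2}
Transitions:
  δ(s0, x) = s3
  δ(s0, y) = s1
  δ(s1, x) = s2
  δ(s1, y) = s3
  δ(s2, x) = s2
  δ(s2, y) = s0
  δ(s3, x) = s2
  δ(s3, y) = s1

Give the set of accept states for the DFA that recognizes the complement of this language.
Complement accept states = All states \ Original accept states
= {s0, s1, s2, s3} \ {s0, s2}
{s1, s3}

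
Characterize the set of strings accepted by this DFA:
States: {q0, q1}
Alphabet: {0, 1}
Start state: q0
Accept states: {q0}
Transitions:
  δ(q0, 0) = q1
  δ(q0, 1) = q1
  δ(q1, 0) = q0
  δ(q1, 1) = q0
Testing a few strings:
  '100' → reject
  '11' → accept
  '1' → reject
  '0' → reject
State roles: q0=even length so far; q1=odd length so far
All binary strings of even length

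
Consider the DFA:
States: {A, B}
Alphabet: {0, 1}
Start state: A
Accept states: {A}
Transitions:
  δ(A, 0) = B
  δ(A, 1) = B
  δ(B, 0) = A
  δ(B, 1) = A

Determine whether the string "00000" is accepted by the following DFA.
Processing string "00000":
  A --0--> B
  B --0--> A
  A --0--> B
  B --0--> A
  A --0--> B
Final state: B
Accept states: {A}
No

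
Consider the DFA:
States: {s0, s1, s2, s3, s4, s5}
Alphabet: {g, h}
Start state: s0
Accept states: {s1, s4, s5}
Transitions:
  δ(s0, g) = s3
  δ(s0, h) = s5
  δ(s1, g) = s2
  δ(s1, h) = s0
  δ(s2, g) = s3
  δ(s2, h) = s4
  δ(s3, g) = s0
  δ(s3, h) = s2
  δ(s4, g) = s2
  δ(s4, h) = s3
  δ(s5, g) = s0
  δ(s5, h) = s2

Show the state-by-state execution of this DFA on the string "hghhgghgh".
read 'h': s0 → s5
  read 'g': s5 → s0
  read 'h': s0 → s5
  read 'h': s5 → s2
  read 'g': s2 → s3
  read 'g': s3 → s0
  read 'h': s0 → s5
  read 'g': s5 → s0
  read 'h': s0 → s5
s0 -> s5 -> s0 -> s5 -> s2 -> s3 -> s0 -> s5 -> s0 -> s5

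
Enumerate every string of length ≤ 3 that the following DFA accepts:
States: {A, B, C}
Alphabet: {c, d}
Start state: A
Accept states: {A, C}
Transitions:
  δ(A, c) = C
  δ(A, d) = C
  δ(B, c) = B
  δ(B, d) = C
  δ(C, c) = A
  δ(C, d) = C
ε, c, d, cc, cd, dc, dd, ccc, ccd, cdc, cdd, dcc, dcd, ddc, ddd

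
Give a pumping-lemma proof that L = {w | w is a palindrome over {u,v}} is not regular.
Assume L is regular with pumping length p. Idea: pumping the leading u-block breaks the symmetry.
Choose s = u^p v u^p (a palindrome of length 2p+1 ≥ p). By the pumping lemma, s = xyz with |xy| ≤ p, |y| > 0, so y = u^k with k > 0 (xy lies entirely in the first u^p). Then xy²z = u^(p+k) v u^p, which is not a palindrome since p+k ≠ p.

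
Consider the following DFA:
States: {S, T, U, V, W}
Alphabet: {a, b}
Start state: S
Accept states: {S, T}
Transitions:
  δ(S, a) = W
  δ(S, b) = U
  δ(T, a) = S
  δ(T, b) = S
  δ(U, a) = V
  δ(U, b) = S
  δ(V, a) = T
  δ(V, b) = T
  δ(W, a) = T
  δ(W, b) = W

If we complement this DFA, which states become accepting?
Complement accept states = All states \ Original accept states
= {S, T, U, V, W} \ {S, T}
{U, V, W}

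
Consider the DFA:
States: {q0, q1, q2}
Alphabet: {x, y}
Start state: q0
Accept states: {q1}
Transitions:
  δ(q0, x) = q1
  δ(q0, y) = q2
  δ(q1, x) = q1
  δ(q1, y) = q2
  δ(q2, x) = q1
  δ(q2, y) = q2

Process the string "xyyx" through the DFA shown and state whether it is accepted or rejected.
Processing string "xyyx":
  q0 --x--> q1
  q1 --y--> q2
  q2 --y--> q2
  q2 --x--> q1
Final state: q1
Accept states: {q1}
Yes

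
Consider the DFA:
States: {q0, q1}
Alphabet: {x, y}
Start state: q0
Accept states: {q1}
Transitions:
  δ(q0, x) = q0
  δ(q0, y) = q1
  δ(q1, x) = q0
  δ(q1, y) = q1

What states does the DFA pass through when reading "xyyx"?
read 'x': q0 → q0
  read 'y': q0 → q1
  read 'y': q1 → q1
  read 'x': q1 → q0
q0 -> q0 -> q1 -> q1 -> q0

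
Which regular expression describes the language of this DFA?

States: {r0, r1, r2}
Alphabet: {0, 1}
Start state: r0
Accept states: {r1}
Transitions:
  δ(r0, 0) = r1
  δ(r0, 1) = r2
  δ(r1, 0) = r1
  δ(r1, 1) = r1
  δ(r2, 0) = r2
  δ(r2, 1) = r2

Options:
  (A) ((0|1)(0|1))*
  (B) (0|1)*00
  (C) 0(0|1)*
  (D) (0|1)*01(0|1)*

Check each option against the DFA on short strings; one disagreement eliminates an option:
  (A) ((0|1)(0|1))*: on ε the DFA stays in r0 and rejects (r0 ∉ Accept), but the regex matches it → eliminate
  (B) (0|1)*00: on '0' the DFA goes r0 → r1 and accepts (r1 ∈ Accept), but the regex does not match it → eliminate
  (C) 0(0|1)*: agrees with the DFA on every string of length ≤ 6
  (D) (0|1)*01(0|1)*: on '0' the DFA goes r0 → r1 and accepts (r1 ∈ Accept), but the regex does not match it → eliminate
Only (C) is consistent with the DFA.
(C) 0(0|1)*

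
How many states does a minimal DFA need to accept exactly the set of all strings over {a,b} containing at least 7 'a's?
By Myhill–Nerode, count the distinguishable equivalence classes: 8 classes — having seen 0, 1, …, 6, or ≥7 copies of 'a'; any two classes i < j (j ≤ 7) are distinguished by the string a^(7−j), which takes class j to 7 copies (accepted) but leaves class i below 7 (rejected).
8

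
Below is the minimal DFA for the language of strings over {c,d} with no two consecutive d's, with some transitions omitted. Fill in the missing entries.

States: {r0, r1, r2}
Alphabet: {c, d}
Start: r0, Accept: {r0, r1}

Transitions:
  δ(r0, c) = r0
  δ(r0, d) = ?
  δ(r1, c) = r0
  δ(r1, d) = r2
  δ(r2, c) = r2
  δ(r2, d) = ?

From the language and accept set, identify what each state tracks — r0: last symbol not d (ok); r1: last symbol d (ok); r2: saw dd (dead).
Each missing δ(q, a) is the state matching the new tracked value after reading a.
δ(r0, d) = r1; δ(r2, d) = r2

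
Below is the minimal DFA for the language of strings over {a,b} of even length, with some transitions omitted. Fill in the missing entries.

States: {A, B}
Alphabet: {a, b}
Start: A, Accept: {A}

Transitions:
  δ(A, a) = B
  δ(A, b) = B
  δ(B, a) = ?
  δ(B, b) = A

From the language and accept set, identify what each state tracks — A: even length so far; B: odd length so far.
Each missing δ(q, a) is the state matching the new tracked value after reading a.
δ(B, a) = A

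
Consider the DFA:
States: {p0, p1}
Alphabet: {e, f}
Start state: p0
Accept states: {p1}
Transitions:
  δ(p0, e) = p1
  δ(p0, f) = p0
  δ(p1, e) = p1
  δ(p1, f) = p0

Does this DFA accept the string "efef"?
Processing string "efef":
  p0 --e--> p1
  p1 --f--> p0
  p0 --e--> p1
  p1 --f--> p0
Final state: p0
Accept states: {p1}
No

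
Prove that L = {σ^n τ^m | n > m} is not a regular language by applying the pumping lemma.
Assume L is regular with pumping length p. Idea: pumping down the σ-block drops the σ-count to at most the τ-count.
Choose s = σ^(p+1) τ^p ∈ L (|s| = 2p+1 ≥ p). By the pumping lemma, s = xyz with |xy| ≤ p, |y| > 0, so y = σ^k with k ≥ 1. Take i = 0: xz = σ^(p+1−k) τ^p. Since k ≥ 1, p+1−k ≤ p, so the number of σ's is no longer strictly greater than the number of τ's, hence xz ∉ L.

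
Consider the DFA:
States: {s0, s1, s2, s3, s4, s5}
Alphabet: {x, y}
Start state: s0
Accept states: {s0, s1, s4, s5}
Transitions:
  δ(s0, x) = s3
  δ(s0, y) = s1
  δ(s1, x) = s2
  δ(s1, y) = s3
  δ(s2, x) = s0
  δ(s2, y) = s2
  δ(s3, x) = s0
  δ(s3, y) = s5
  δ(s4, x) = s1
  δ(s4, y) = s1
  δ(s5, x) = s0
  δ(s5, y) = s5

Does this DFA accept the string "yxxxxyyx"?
Processing string "yxxxxyyx":
  s0 --y--> s1
  s1 --x--> s2
  s2 --x--> s0
  s0 --x--> s3
  s3 --x--> s0
  s0 --y--> s1
  s1 --y--> s3
  s3 --x--> s0
Final state: s0
Accept states: {s0, s1, s4, s5}
Yes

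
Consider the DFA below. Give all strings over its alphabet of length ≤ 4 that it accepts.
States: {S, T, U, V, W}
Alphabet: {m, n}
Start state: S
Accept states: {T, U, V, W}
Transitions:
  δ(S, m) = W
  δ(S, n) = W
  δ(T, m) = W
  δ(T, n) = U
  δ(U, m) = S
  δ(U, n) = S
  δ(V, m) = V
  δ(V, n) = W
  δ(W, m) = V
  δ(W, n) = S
m, n, mm, nm, mmm, mmn, mnm, mnn, nmm, nmn, nnm, nnn, mmmm, mmmn, mmnm, mnmm, mnnm, nmmm, nmmn, nmnm, nnmm, nnnm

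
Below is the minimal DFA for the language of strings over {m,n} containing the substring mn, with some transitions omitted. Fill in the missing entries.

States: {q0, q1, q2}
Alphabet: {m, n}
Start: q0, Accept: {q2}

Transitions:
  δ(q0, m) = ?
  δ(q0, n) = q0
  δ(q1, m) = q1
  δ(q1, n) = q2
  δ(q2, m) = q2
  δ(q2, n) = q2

From the language and accept set, identify what each state tracks — q0: no m seen yet; q1: seen a m, waiting for n; q2: substring mn seen.
Each missing δ(q, a) is the state matching the new tracked value after reading a.
δ(q0, m) = q1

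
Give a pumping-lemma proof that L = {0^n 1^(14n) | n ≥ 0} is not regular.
Assume L is regular with pumping length p. Idea: pumping the 0-block breaks the 1:14 ratio.
Choose s = 0^p 1^(14p) (length 15p ≥ p). By the pumping lemma, s = xyz with |xy| ≤ p, |y| > 0, so y = 0^k with k ≥ 1. Then xy²z = 0^(p+k) 1^(14p). For this to be in L we would need 14p = 14(p+k), i.e. 14k = 0, contradicting k ≥ 1. So xy²z ∉ L.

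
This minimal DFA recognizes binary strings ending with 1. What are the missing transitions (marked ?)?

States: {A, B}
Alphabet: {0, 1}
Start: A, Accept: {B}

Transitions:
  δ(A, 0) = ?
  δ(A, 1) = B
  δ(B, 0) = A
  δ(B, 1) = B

From the language and accept set, identify what each state tracks — A: last symbol not 1; B: last symbol is 1.
Each missing δ(q, a) is the state matching the new tracked value after reading a.
δ(A, 0) = A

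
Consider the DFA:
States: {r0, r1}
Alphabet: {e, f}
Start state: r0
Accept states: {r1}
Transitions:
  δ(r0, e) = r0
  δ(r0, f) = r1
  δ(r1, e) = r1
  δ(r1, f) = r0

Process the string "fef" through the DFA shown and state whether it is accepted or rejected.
Processing string "fef":
  r0 --f--> r1
  r1 --e--> r1
  r1 --f--> r0
Final state: r0
Accept states: {r1}
No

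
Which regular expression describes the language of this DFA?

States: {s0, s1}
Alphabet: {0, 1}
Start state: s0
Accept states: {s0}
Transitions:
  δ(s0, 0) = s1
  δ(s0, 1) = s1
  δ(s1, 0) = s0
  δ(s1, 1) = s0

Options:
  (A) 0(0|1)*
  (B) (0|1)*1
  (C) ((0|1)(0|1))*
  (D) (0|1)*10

Check each option against the DFA on short strings; one disagreement eliminates an option:
  (A) 0(0|1)*: on ε the DFA stays in s0 and accepts (s0 ∈ Accept), but the regex does not match it → eliminate
  (B) (0|1)*1: on ε the DFA stays in s0 and accepts (s0 ∈ Accept), but the regex does not match it → eliminate
  (C) ((0|1)(0|1))*: agrees with the DFA on every string of length ≤ 6
  (D) (0|1)*10: on ε the DFA stays in s0 and accepts (s0 ∈ Accept), but the regex does not match it → eliminate
Only (C) is consistent with the DFA.
(C) ((0|1)(0|1))*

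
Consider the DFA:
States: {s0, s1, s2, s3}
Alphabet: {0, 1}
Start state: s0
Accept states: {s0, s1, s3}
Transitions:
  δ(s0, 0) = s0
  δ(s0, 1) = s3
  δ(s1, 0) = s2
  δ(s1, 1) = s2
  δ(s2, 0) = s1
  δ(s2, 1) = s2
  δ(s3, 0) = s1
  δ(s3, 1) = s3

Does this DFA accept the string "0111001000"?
Processing string "0111001000":
  s0 --0--> s0
  s0 --1--> s3
  s3 --1--> s3
  s3 --1--> s3
  s3 --0--> s1
  s1 --0--> s2
  s2 --1--> s2
  s2 --0--> s1
  s1 --0--> s2
  s2 --0--> s1
Final state: s1
Accept states: {s0, s1, s3}
Yes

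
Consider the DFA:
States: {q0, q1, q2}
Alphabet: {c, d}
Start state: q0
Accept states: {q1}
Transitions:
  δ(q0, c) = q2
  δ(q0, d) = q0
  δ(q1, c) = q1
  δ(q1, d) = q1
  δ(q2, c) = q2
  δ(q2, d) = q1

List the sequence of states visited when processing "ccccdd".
read 'c': q0 → q2
  read 'c': q2 → q2
  read 'c': q2 → q2
  read 'c': q2 → q2
  read 'd': q2 → q1
  read 'd': q1 → q1
q0 -> q2 -> q2 -> q2 -> q2 -> q1 -> q1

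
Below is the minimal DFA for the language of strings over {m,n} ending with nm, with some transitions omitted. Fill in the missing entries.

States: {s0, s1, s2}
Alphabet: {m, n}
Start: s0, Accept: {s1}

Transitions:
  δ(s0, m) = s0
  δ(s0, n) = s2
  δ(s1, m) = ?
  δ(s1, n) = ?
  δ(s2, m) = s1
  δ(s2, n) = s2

From the language and accept set, identify what each state tracks — s0: no suffix match; s1: suffix is nm; s2: one trailing n.
Each missing δ(q, a) is the state matching the new tracked value after reading a.
δ(s1, m) = s0; δ(s1, n) = s2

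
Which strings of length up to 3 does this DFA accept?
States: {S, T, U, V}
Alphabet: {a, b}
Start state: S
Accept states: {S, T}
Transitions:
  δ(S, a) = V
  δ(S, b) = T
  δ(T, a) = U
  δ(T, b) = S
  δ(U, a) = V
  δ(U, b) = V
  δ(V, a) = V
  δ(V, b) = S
ε, b, ab, bb, aab, abb, bbb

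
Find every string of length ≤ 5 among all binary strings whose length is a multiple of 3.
ε, 000, 001, 010, 011, 100, 101, 110, 111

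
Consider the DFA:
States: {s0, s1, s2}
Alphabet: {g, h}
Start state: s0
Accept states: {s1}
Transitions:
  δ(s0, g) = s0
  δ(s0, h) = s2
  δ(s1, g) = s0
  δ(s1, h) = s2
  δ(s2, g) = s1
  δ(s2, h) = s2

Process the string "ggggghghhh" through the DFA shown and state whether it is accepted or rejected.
Processing string "ggggghghhh":
  s0 --g--> s0
  s0 --g--> s0
  s0 --g--> s0
  s0 --g--> s0
  s0 --g--> s0
  s0 --h--> s2
  s2 --g--> s1
  s1 --h--> s2
  s2 --h--> s2
  s2 --h--> s2
Final state: s2
Accept states: {s1}
No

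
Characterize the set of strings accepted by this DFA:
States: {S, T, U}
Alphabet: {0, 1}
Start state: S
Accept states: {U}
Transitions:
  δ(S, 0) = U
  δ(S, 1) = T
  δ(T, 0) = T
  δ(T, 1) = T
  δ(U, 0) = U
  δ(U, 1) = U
Testing a few strings:
  '1' → reject
  '0' → accept
  '101' → reject
  '11' → reject
State roles: S=no input read; T=started with 1 (dead); U=started with 0
All binary strings starting with 0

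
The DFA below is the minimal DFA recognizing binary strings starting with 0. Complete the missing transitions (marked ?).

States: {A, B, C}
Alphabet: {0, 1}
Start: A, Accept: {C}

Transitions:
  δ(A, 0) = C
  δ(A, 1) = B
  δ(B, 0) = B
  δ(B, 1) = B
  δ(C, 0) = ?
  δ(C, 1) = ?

From the language and accept set, identify what each state tracks — A: no input read; B: started with 1 (dead); C: started with 0.
Each missing δ(q, a) is the state matching the new tracked value after reading a.
δ(C, 0) = C; δ(C, 1) = C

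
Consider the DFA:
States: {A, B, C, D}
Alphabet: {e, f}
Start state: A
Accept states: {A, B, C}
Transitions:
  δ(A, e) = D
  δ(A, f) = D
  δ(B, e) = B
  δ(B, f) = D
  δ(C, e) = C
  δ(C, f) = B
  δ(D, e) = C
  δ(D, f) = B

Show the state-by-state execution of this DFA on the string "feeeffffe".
read 'f': A → D
  read 'e': D → C
  read 'e': C → C
  read 'e': C → C
  read 'f': C → B
  read 'f': B → D
  read 'f': D → B
  read 'f': B → D
  read 'e': D → C
A -> D -> C -> C -> C -> B -> D -> B -> D -> C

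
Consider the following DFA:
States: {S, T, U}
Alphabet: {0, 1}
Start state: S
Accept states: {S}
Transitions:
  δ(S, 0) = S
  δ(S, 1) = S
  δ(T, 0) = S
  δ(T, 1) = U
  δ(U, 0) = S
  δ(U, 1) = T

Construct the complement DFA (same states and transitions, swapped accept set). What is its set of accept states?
Complement accept states = All states \ Original accept states
= {S, T, U} \ {S}
{T, U}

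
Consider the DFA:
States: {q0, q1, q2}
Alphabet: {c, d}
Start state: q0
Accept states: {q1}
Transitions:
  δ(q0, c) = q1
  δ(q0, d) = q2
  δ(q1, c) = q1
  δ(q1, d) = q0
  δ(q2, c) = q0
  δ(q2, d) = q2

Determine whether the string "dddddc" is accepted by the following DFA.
Processing string "dddddc":
  q0 --d--> q2
  q2 --d--> q2
  q2 --d--> q2
  q2 --d--> q2
  q2 --d--> q2
  q2 --c--> q0
Final state: q0
Accept states: {q1}
No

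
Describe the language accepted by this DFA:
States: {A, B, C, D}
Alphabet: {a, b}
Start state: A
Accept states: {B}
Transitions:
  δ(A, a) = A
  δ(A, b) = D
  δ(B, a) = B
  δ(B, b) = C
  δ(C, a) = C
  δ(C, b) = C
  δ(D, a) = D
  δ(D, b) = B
Testing a few strings:
  'a' → reject
  'ab' → reject
  'b' → reject
  'ba' → reject
State roles: A=zero b's; B=two b's; C=≥ three b's (dead); D=one b
All strings over {a,b} containing exactly two b's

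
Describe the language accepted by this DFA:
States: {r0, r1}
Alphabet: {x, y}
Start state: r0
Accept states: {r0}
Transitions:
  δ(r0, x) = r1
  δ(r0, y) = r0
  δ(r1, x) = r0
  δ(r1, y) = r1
Testing a few strings:
  'xy' → reject
  'xx' → accept
  'x' → reject
  'yxy' → reject
State roles: r0=even number of x's so far; r1=odd number of x's so far
All strings over {x,y} with an even number of x's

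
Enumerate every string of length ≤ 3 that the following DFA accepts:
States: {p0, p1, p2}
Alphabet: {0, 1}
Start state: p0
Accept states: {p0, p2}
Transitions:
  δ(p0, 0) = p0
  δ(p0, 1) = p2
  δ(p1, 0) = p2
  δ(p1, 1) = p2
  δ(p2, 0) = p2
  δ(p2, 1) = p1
ε, 0, 1, 00, 01, 10, 000, 001, 010, 100, 110, 111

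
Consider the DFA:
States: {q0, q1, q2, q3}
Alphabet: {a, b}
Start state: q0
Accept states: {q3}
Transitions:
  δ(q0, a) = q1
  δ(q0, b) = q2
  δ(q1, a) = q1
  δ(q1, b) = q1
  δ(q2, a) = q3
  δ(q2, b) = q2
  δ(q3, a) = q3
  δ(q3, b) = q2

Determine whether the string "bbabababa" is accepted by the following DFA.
Processing string "bbabababa":
  q0 --b--> q2
  q2 --b--> q2
  q2 --a--> q3
  q3 --b--> q2
  q2 --a--> q3
  q3 --b--> q2
  q2 --a--> q3
  q3 --b--> q2
  q2 --a--> q3
Final state: q3
Accept states: {q3}
Yes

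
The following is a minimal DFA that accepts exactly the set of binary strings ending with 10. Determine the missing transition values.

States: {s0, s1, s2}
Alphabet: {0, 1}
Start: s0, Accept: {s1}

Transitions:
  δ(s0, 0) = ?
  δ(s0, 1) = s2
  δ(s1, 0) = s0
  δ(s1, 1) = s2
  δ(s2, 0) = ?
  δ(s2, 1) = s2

From the language and accept set, identify what each state tracks — s0: no suffix match; s1: suffix is 10; s2: one trailing 1.
Each missing δ(q, a) is the state matching the new tracked value after reading a.
δ(s0, 0) = s0; δ(s2, 0) = s1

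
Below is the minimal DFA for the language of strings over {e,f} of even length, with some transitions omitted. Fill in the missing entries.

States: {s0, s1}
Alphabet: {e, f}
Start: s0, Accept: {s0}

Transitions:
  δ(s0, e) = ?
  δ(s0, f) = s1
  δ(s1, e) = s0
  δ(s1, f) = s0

From the language and accept set, identify what each state tracks — s0: even length so far; s1: odd length so far.
Each missing δ(q, a) is the state matching the new tracked value after reading a.
δ(s0, e) = s1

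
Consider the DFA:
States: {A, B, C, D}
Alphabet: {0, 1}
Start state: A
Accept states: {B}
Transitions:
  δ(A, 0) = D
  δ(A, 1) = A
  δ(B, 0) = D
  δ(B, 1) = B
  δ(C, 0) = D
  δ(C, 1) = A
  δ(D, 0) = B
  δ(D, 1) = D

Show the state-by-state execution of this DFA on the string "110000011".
read '1': A → A
  read '1': A → A
  read '0': A → D
  read '0': D → B
  read '0': B → D
  read '0': D → B
  read '0': B → D
  read '1': D → D
  read '1': D → D
A -> A -> A -> D -> B -> D -> B -> D -> D -> D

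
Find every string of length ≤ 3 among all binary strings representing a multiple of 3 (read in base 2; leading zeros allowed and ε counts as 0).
ε, 0, 00, 11, 000, 011, 110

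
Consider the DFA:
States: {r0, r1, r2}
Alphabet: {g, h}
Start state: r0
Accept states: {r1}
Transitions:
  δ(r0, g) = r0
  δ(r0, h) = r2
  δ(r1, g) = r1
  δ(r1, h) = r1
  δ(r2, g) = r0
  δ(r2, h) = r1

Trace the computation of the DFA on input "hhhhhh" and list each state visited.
read 'h': r0 → r2
  read 'h': r2 → r1
  read 'h': r1 → r1
  read 'h': r1 → r1
  read 'h': r1 → r1
  read 'h': r1 → r1
r0 -> r2 -> r1 -> r1 -> r1 -> r1 -> r1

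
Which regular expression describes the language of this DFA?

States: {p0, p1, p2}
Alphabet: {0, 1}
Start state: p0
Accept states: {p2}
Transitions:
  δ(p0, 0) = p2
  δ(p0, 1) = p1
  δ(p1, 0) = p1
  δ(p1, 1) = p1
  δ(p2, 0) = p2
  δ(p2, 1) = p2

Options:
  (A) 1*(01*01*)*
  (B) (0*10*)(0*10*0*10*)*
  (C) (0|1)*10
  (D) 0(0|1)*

Check each option against the DFA on short strings; one disagreement eliminates an option:
  (A) 1*(01*01*)*: on ε the DFA stays in p0 and rejects (p0 ∉ Accept), but the regex matches it → eliminate
  (B) (0*10*)(0*10*0*10*)*: on '0' the DFA goes p0 → p2 and accepts (p2 ∈ Accept), but the regex does not match it → eliminate
  (C) (0|1)*10: on '0' the DFA goes p0 → p2 and accepts (p2 ∈ Accept), but the regex does not match it → eliminate
  (D) 0(0|1)*: agrees with the DFA on every string of length ≤ 6
Only (D) is consistent with the DFA.
(D) 0(0|1)*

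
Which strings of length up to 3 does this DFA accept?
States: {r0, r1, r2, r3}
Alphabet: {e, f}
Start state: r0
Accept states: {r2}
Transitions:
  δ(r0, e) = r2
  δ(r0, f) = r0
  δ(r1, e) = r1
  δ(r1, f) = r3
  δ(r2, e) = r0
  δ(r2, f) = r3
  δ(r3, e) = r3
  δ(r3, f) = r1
e, fe, eee, ffe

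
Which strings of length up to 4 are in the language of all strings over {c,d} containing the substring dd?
dd, cdd, ddc, ddd, ccdd, cddc, cddd, dcdd, ddcc, ddcd, dddc, dddd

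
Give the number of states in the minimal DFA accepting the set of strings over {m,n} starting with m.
By Myhill–Nerode, count the distinguishable equivalence classes: three classes — empty / started with m / started with n (dead).
3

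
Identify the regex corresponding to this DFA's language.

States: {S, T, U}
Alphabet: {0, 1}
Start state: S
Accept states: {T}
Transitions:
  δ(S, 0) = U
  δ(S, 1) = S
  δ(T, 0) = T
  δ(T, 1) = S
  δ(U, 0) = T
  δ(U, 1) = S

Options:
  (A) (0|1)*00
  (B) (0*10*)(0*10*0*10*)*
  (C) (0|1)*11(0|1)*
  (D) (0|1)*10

Check each option against the DFA on short strings; one disagreement eliminates an option:
  (A) (0|1)*00: agrees with the DFA on every string of length ≤ 6
  (B) (0*10*)(0*10*0*10*)*: on '1' the DFA goes S → S and rejects (S ∉ Accept), but the regex matches it → eliminate
  (C) (0|1)*11(0|1)*: on '00' the DFA goes S → U → T and accepts (T ∈ Accept), but the regex does not match it → eliminate
  (D) (0|1)*10: on '00' the DFA goes S → U → T and accepts (T ∈ Accept), but the regex does not match it → eliminate
Only (A) is consistent with the DFA.
(A) (0|1)*00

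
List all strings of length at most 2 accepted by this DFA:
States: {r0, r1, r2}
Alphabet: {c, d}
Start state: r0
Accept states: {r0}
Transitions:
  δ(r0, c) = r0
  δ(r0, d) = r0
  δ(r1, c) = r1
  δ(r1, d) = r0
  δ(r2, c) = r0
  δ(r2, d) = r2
ε, c, d, cc, cd, dc, dd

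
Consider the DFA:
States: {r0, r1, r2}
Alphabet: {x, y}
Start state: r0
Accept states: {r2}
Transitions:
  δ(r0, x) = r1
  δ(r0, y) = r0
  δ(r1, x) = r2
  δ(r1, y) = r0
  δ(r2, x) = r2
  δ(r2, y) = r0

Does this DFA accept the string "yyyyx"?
Processing string "yyyyx":
  r0 --y--> r0
  r0 --y--> r0
  r0 --y--> r0
  r0 --y--> r0
  r0 --x--> r1
Final state: r1
Accept states: {r2}
No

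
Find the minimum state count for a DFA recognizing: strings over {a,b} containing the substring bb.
By Myhill–Nerode, count the distinguishable equivalence classes: 3 classes — one per longest suffix of the input that is a prefix of 'bb' (lengths 0 through 1), plus an absorbing 'already seen bb' class.
3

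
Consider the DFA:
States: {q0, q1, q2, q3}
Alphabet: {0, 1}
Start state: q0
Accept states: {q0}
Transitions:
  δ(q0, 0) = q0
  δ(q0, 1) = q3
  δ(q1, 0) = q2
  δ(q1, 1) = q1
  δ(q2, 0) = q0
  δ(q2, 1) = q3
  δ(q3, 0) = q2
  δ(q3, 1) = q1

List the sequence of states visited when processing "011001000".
read '0': q0 → q0
  read '1': q0 → q3
  read '1': q3 → q1
  read '0': q1 → q2
  read '0': q2 → q0
  read '1': q0 → q3
  read '0': q3 → q2
  read '0': q2 → q0
  read '0': q0 → q0
q0 -> q0 -> q3 -> q1 -> q2 -> q0 -> q3 -> q2 -> q0 -> q0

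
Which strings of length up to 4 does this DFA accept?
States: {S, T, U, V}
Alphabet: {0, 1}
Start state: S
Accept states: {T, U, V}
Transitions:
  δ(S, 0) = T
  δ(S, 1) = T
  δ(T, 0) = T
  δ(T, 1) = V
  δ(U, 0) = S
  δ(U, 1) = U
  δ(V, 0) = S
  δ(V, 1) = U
0, 1, 00, 01, 10, 11, 000, 001, 011, 100, 101, 111, 0000, 0001, 0011, 0100, 0101, 0111, 1000, 1001, 1011, 1100, 1101, 1111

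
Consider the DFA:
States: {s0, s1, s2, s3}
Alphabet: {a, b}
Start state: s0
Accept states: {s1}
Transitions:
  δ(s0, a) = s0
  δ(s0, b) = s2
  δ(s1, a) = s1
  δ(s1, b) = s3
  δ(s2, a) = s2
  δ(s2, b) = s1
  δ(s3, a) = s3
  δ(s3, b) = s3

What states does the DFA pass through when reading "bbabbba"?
read 'b': s0 → s2
  read 'b': s2 → s1
  read 'a': s1 → s1
  read 'b': s1 → s3
  read 'b': s3 → s3
  read 'b': s3 → s3
  read 'a': s3 → s3
s0 -> s2 -> s1 -> s1 -> s3 -> s3 -> s3 -> s3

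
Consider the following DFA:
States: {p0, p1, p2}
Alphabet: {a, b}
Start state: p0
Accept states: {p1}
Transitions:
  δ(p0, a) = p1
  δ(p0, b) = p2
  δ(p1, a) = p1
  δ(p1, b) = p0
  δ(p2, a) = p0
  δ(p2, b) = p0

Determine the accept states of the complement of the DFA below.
Complement accept states = All states \ Original accept states
= {p0, p1, p2} \ {p1}
{p0, p2}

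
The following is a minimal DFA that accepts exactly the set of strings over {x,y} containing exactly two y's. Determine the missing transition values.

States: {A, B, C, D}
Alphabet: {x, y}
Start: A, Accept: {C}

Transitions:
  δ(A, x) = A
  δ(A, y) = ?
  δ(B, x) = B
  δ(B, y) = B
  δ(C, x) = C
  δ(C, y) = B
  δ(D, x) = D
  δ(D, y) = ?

From the language and accept set, identify what each state tracks — A: zero y's; B: ≥ three y's (dead); C: two y's; D: one y.
Each missing δ(q, a) is the state matching the new tracked value after reading a.
δ(A, y) = D; δ(D, y) = C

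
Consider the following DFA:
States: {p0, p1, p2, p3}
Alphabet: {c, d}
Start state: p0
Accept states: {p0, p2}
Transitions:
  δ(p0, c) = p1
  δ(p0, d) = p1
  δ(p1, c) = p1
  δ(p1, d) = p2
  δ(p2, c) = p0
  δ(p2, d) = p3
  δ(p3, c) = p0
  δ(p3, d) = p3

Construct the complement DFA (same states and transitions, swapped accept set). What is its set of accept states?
Complement accept states = All states \ Original accept states
= {p0, p1, p2, p3} \ {p0, p2}
{p1, p3}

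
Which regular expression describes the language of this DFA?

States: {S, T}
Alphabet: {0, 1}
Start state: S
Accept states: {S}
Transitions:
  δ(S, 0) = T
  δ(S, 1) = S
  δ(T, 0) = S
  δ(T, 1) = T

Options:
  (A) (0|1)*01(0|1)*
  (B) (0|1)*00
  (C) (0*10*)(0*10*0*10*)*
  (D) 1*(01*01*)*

Check each option against the DFA on short strings; one disagreement eliminates an option:
  (A) (0|1)*01(0|1)*: on ε the DFA stays in S and accepts (S ∈ Accept), but the regex does not match it → eliminate
  (B) (0|1)*00: on ε the DFA stays in S and accepts (S ∈ Accept), but the regex does not match it → eliminate
  (C) (0*10*)(0*10*0*10*)*: on ε the DFA stays in S and accepts (S ∈ Accept), but the regex does not match it → eliminate
  (D) 1*(01*01*)*: agrees with the DFA on every string of length ≤ 6
Only (D) is consistent with the DFA.
(D) 1*(01*01*)*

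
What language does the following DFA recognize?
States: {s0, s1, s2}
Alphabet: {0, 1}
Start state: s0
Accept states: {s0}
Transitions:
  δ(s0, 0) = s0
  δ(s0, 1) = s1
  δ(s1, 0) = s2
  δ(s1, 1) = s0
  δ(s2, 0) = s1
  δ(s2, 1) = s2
Testing a few strings:
  '0' → accept
  '00' → accept
  '0111' → reject
  '1' → reject
State roles: s0=value ≡ 0 (mod 3); s1=value ≡ 1 (mod 3); s2=value ≡ 2 (mod 3)
All binary strings representing a multiple of 3 (read in base 2; leading zeros allowed and ε counts as 0)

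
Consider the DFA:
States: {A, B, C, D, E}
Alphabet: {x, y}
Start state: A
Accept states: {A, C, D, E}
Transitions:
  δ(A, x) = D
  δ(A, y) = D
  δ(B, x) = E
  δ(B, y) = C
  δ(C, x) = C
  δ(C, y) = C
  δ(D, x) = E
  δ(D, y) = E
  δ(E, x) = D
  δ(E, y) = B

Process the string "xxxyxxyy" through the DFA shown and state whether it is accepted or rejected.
Processing string "xxxyxxyy":
  A --x--> D
  D --x--> E
  E --x--> D
  D --y--> E
  E --x--> D
  D --x--> E
  E --y--> B
  B --y--> C
Final state: C
Accept states: {A, C, D, E}
Yes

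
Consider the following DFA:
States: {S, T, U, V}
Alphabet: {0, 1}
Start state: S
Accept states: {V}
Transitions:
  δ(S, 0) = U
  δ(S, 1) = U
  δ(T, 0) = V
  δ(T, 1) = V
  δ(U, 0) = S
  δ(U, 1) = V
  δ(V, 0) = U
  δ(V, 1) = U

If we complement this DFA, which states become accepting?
Complement accept states = All states \ Original accept states
= {S, T, U, V} \ {V}
{S, T, U}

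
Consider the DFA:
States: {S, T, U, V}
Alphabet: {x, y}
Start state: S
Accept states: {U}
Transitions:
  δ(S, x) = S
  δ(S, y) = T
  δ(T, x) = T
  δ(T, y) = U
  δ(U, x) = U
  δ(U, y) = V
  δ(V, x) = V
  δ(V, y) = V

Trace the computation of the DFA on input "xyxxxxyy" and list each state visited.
read 'x': S → S
  read 'y': S → T
  read 'x': T → T
  read 'x': T → T
  read 'x': T → T
  read 'x': T → T
  read 'y': T → U
  read 'y': U → V
S -> S -> T -> T -> T -> T -> T -> U -> V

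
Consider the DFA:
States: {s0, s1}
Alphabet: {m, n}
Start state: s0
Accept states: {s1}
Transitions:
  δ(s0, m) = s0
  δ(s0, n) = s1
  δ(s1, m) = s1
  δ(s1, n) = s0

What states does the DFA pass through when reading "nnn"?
read 'n': s0 → s1
  read 'n': s1 → s0
  read 'n': s0 → s1
s0 -> s1 -> s0 -> s1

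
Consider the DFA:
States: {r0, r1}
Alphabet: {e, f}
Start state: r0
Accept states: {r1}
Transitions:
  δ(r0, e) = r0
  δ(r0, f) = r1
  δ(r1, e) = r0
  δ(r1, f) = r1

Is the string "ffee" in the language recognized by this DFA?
Processing string "ffee":
  r0 --f--> r1
  r1 --f--> r1
  r1 --e--> r0
  r0 --e--> r0
Final state: r0
Accept states: {r1}
No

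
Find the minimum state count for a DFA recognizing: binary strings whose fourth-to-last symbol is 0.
By Myhill–Nerode, count the distinguishable equivalence classes: 2^4 = 16 classes — the DFA must remember the last 4 symbols read; every pair of distinct length-4 suffixes is distinguishable by some continuation.
16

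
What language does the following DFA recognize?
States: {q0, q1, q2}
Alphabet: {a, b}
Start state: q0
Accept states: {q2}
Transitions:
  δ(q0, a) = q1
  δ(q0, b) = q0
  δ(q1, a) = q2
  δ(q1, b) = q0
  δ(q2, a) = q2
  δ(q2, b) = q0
Testing a few strings:
  'a' → reject
  'bbb' → reject
  'b' → reject
  'bbaa' → accept
State roles: q0=last symbol not a; q1=one trailing a; q2=two trailing a's
All strings over {a,b} ending with aa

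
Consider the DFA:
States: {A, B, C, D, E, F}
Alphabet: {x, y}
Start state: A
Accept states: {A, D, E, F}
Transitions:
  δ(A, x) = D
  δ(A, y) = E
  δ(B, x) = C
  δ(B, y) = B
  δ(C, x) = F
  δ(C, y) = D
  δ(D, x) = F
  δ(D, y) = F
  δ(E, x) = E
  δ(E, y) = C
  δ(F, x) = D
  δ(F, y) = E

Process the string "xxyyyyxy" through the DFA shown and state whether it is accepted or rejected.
Processing string "xxyyyyxy":
  A --x--> D
  D --x--> F
  F --y--> E
  E --y--> C
  C --y--> D
  D --y--> F
  F --x--> D
  D --y--> F
Final state: F
Accept states: {A, D, E, F}
Yes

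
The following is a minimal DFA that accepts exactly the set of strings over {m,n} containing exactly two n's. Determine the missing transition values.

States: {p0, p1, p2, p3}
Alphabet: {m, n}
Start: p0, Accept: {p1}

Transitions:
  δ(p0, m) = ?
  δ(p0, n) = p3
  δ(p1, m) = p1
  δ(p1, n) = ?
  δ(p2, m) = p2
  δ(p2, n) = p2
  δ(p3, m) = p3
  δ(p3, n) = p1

From the language and accept set, identify what each state tracks — p0: zero n's; p1: two n's; p2: ≥ three n's (dead); p3: one n.
Each missing δ(q, a) is the state matching the new tracked value after reading a.
δ(p0, m) = p0; δ(p1, n) = p2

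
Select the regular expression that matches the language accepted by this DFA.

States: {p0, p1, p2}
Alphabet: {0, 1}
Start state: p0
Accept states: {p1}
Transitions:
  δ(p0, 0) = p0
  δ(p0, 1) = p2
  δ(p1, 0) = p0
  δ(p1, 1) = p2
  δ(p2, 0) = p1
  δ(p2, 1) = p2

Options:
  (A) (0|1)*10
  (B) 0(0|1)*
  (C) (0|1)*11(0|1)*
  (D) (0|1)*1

Check each option against the DFA on short strings; one disagreement eliminates an option:
  (A) (0|1)*10: agrees with the DFA on every string of length ≤ 6
  (B) 0(0|1)*: on '0' the DFA goes p0 → p0 and rejects (p0 ∉ Accept), but the regex matches it → eliminate
  (C) (0|1)*11(0|1)*: on '10' the DFA goes p0 → p2 → p1 and accepts (p1 ∈ Accept), but the regex does not match it → eliminate
  (D) (0|1)*1: on '1' the DFA goes p0 → p2 and rejects (p2 ∉ Accept), but the regex matches it → eliminate
Only (A) is consistent with the DFA.
(A) (0|1)*10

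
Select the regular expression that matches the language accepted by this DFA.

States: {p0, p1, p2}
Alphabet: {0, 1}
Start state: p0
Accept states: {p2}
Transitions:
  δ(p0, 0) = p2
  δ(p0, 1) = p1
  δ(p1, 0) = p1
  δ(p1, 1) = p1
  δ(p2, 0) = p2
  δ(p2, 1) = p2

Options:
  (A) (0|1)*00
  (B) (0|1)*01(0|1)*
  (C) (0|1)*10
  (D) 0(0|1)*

Check each option against the DFA on short strings; one disagreement eliminates an option:
  (A) (0|1)*00: on '0' the DFA goes p0 → p2 and accepts (p2 ∈ Accept), but the regex does not match it → eliminate
  (B) (0|1)*01(0|1)*: on '0' the DFA goes p0 → p2 and accepts (p2 ∈ Accept), but the regex does not match it → eliminate
  (C) (0|1)*10: on '0' the DFA goes p0 → p2 and accepts (p2 ∈ Accept), but the regex does not match it → eliminate
  (D) 0(0|1)*: agrees with the DFA on every string of length ≤ 6
Only (D) is consistent with the DFA.
(D) 0(0|1)*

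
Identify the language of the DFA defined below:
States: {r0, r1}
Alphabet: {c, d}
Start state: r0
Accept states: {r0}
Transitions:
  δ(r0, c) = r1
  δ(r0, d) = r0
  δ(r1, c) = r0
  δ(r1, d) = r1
Testing a few strings:
  'c' → reject
  'd' → accept
  'cdd' → reject
  'cd' → reject
State roles: r0=even number of c's so far; r1=odd number of c's so far
All strings over {c,d} with an even number of c's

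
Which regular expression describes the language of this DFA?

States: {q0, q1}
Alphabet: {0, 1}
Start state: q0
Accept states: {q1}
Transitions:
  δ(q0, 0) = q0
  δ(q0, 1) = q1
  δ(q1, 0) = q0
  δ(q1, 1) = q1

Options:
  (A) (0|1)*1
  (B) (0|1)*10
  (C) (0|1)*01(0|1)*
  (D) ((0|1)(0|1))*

Check each option against the DFA on short strings; one disagreement eliminates an option:
  (A) (0|1)*1: agrees with the DFA on every string of length ≤ 6
  (B) (0|1)*10: on '1' the DFA goes q0 → q1 and accepts (q1 ∈ Accept), but the regex does not match it → eliminate
  (C) (0|1)*01(0|1)*: on '1' the DFA goes q0 → q1 and accepts (q1 ∈ Accept), but the regex does not match it → eliminate
  (D) ((0|1)(0|1))*: on ε the DFA stays in q0 and rejects (q0 ∉ Accept), but the regex matches it → eliminate
Only (A) is consistent with the DFA.
(A) (0|1)*1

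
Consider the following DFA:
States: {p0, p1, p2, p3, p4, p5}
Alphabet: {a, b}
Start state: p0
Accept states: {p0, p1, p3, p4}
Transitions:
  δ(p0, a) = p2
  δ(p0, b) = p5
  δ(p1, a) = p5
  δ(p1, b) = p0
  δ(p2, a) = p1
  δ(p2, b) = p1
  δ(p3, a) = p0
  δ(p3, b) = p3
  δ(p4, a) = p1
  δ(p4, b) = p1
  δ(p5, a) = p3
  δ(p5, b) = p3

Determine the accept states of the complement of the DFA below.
Complement accept states = All states \ Original accept states
= {p0, p1, p2, p3, p4, p5} \ {p0, p1, p3, p4}
{p2, p5}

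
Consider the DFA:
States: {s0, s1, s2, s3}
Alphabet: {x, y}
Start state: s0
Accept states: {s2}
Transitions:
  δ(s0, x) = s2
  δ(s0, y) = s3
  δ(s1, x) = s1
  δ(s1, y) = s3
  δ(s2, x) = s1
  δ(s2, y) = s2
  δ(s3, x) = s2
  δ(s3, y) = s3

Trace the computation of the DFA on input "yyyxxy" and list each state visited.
read 'y': s0 → s3
  read 'y': s3 → s3
  read 'y': s3 → s3
  read 'x': s3 → s2
  read 'x': s2 → s1
  read 'y': s1 → s3
s0 -> s3 -> s3 -> s3 -> s2 -> s1 -> s3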